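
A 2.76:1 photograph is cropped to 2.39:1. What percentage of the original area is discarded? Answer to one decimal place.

13.4%

The height stays; only width is cut (since 2.39:1 is narrower than 2.76:1).
Area ratio = (2.390)/(2.760) = 86.59%; the remaining 13.41% is cropped out.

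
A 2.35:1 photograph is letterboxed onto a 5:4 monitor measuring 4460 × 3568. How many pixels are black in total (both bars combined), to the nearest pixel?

7448769 pixels

2.35:1 is wider than 5:4, so it spans the full width.
That makes the image 1897.8723 px tall (4460 / 2.350).
Leftover height: 3568 − 1897.8723 = 1670.1277 px.
That's 1670.1277 × 4460 ≈ 7448769 black pixels.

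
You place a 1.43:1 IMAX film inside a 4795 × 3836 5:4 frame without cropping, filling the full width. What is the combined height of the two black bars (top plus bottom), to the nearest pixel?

The film is 4795 / 1.430 ≈ 3353.15 px tall.
Leftover height: 3836 − 3353.15 = 482.85 px.

483 px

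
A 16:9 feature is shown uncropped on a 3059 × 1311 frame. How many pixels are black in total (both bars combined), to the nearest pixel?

Since 1.778 < 2.333, the feature is height-limited.
Content width = 1311 × 16/9 ≈ 2330.6667 px.
Black = 3059 − 2330.6667 = 728.3333 px.
Bar area = 728.3333 × 1311 ≈ 954845 px.

954845 pixels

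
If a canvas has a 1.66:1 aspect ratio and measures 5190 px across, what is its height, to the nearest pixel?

5190 / 1.660 = 3126.51.

3127 px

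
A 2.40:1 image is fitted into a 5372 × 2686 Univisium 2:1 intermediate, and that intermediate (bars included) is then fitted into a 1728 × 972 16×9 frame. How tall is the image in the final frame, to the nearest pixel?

Inside the 5372×2686 canvas the image is width-limited at 5372.00 × 2238.33.
The Univisium 2:1 canvas is width-limited in 1728×972, giving 1728.00 × 864.00; scale factor 0.3217.
The image scales with it: height 2238.33 × 0.3217 ≈ 720.00.

720 px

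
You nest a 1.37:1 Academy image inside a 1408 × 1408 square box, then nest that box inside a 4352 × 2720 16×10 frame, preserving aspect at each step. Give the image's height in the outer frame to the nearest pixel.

1.37:1 Academy in 1408×1408: fills the width, so the image is 1408.00 × 1027.74.
Second fit — the square canvas into 4352×2720 spans the height: 2720.00 × 2720.00 (×1.9318 from 1408×1408).
Applying the same ×1.9318: 1027.74 → 1985.40.

1985 px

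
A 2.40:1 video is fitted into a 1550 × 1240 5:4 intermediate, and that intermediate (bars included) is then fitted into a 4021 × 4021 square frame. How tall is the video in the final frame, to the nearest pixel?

First fit — 2.40:1 into 1550×1240 spans the width: 1550.00 × 645.83.
5:4 in 4021×4021: fills the width, so the intermediate becomes 4021.00 × 3216.80 — a scale of ×2.5942.
Applying the same ×2.5942: 645.83 → 1675.42.

1675 px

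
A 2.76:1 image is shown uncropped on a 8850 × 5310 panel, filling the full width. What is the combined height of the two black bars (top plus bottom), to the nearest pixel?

The image is 8850 / 2.760 ≈ 3206.52 px tall.
Leftover height: 5310 − 3206.52 = 2103.48 px.

2103 px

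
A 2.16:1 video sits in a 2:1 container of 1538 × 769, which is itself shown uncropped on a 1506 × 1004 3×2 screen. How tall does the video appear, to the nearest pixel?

2.16:1 in 1538×769: fills the width, so the video is 1538.00 × 712.04.
2:1 in 1506×1004: fills the width, so the intermediate becomes 1506.00 × 753.00 — a scale of ×0.9792.
So the video's height is 712.04 × 0.9792 ≈ 697.22.

697 px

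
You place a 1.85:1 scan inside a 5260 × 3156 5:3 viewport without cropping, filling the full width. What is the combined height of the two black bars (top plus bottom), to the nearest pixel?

313 px

The scan is 5260 / 1.850 ≈ 2843.24 px tall.
Leftover height: 3156 − 2843.24 = 312.76 px.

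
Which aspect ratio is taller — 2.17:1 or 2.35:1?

2.17:1

2.17 and 2.35; 2.35 > 2.17. The smaller width-to-height ratio is the taller frame.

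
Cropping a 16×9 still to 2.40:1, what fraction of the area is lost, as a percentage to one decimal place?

25.9%

The width stays; only height is cut (since 2.40:1 is wider than 16×9).
Area ratio = (1.778)/(2.400) = 74.07%; the remaining 25.93% is cropped out.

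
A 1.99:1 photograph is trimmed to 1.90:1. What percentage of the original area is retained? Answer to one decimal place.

95.5%

The height stays; only width is cut (since 1.90:1 is narrower than 1.99:1).
(1.900)/(1.990) ≈ 0.955 of the area survives.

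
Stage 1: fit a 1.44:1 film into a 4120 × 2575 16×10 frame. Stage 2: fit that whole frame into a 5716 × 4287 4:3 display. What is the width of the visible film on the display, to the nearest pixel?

First fit — 1.44:1 into 4120×2575 spans the height: 3708.00 × 2575.00.
The 16×10 canvas is width-limited in 5716×4287, giving 5716.00 × 3572.50; scale factor 1.3874.
So the film's width is 3708.00 × 1.3874 ≈ 5144.40.

5144 px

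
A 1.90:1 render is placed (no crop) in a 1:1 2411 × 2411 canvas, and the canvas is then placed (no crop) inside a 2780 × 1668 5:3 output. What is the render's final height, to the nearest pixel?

Inside the 2411×2411 canvas the render is width-limited at 2411.00 × 1268.95.
1:1 in 2780×1668: fills the height, so the intermediate becomes 1668.00 × 1668.00 — a scale of ×0.6918.
The render scales with it: height 1268.95 × 0.6918 ≈ 877.89.

878 px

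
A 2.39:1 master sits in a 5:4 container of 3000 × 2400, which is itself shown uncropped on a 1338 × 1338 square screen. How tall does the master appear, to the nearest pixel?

First fit — 2.39:1 into 3000×2400 spans the width: 3000.00 × 1255.23.
Second fit — the 5:4 canvas into 1338×1338 spans the width: 1338.00 × 1070.40 (×0.4460 from 3000×2400).
So the master's height is 1255.23 × 0.4460 ≈ 559.83.

560 px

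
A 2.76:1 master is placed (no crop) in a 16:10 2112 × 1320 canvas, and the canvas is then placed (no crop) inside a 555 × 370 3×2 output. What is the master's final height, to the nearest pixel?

201 px

2.76:1 in 2112×1320: fills the width, so the master is 2112.00 × 765.22.
Second fit — the 16:10 canvas into 555×370 spans the width: 555.00 × 346.88 (×0.2628 from 2112×1320).
So the master's height is 765.22 × 0.2628 ≈ 201.09.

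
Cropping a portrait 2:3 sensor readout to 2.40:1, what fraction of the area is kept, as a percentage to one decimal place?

2.40:1 is wider than portrait 2:3, so the crop keeps the full width and trims the height.
Area ratio = (0.667)/(2.400) = 27.78% retained.

27.8%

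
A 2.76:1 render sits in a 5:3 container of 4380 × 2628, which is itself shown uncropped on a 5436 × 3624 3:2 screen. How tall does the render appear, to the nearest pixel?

2.76:1 in 4380×2628: fills the width, so the render is 4380.00 × 1586.96.
Second fit — the 5:3 canvas into 5436×3624 spans the width: 5436.00 × 3261.60 (×1.2411 from 4380×2628).
So the render's height is 1586.96 × 1.2411 ≈ 1969.57.

1970 px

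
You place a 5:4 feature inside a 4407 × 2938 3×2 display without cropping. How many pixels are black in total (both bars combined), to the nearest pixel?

2157961 pixels

5:4 (1.250) < 3×2 (1.500), so the feature fills the height.
The feature is 2938 × 5/4 ≈ 3672.5000 px wide.
Black = 4407 − 3672.5000 = 734.5000 px.
Across the 2938-px span: 734.5000 × 2938 ≈ 2157961 px.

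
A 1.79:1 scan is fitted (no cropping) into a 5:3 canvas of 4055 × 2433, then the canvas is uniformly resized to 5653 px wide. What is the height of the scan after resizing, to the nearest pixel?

Fitted into 4055×2433, the scan spans the width; its height is 4055 / 1.790 ≈ 2265.36 px.
Scaling 4055 → 5653 is ×1.3941, so the height becomes 2265.36 × 1.3941 ≈ 3158.10 px.

3158 px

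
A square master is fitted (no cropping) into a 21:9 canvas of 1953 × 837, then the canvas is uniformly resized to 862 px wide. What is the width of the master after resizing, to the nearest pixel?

369 px

Fitted into 1953×837, the master spans the height; its width is 837 × 1/1 ≈ 837.00 px.
Resizing to 862 px wide multiplies everything by 0.4414: 837.00 → 369.43 px.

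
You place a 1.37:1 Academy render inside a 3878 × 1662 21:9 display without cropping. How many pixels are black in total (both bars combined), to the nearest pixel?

2660962 pixels

1.37:1 Academy (1.370) < 21:9 (2.333), so the render fills the height.
The render is 1662 × 1.370 ≈ 2276.9400 px wide.
3878 − 2276.9400 = 1601.0600 px of bars.
Across the 1662-px span: 1601.0600 × 1662 ≈ 2660962 px.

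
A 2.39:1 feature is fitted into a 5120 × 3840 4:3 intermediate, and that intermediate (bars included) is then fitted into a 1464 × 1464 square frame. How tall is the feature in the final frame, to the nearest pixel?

First fit — 2.39:1 into 5120×3840 spans the width: 5120.00 × 2142.26.
Second fit — the 4:3 canvas into 1464×1464 spans the width: 1464.00 × 1098.00 (×0.2859 from 5120×3840).
So the feature's height is 2142.26 × 0.2859 ≈ 612.55.

613 px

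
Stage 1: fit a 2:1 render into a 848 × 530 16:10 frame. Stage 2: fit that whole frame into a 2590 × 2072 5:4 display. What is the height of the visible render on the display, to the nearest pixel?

2:1 in 848×530: fills the width, so the render is 848.00 × 424.00.
The 16:10 canvas is width-limited in 2590×2072, giving 2590.00 × 1618.75; scale factor 3.0542.
The render scales with it: height 424.00 × 3.0542 ≈ 1295.00.

1295 px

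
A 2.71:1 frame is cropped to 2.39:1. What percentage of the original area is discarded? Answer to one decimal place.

11.8%

The height stays; only width is cut (since 2.39:1 is narrower than 2.71:1).
Fraction kept = (2.390)/(2.710) ≈ 88.19%, so 11.81% is lost.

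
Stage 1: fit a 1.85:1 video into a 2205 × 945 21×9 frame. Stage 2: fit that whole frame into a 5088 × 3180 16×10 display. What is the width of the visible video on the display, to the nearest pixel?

Inside the 2205×945 canvas the video is height-limited at 1748.25 × 945.00.
Second fit — the 21×9 canvas into 5088×3180 spans the width: 5088.00 × 2180.57 (×2.3075 from 2205×945).
Applying the same ×2.3075: 1748.25 → 4034.06.

4034 px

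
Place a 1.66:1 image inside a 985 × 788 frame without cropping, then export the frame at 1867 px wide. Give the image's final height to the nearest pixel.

1125 px

At 985×788 the image is width-limited, so height = 985 / 1.660 ≈ 593.37 px.
The frame scales by 1867/985 = 1.8954; 593.37 × 1.8954 ≈ 1124.70 px.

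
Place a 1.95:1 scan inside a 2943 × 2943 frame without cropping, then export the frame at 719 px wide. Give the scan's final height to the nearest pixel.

Fitted into 2943×2943, the scan spans the width; its height is 2943 / 1.950 ≈ 1509.23 px.
Scaling 2943 → 719 is ×0.2443, so the height becomes 1509.23 × 0.2443 ≈ 368.72 px.

369 px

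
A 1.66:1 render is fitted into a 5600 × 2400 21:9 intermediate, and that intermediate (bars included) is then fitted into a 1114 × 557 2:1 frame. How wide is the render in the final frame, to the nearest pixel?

Inside the 5600×2400 canvas the render is height-limited at 3984.00 × 2400.00.
The 21:9 canvas is width-limited in 1114×557, giving 1114.00 × 477.43; scale factor 0.1989.
So the render's width is 3984.00 × 0.1989 ≈ 792.53.

793 px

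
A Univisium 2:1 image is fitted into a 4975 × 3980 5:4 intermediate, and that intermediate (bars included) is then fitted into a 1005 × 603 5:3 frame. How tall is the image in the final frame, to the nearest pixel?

377 px

Univisium 2:1 in 4975×3980: fills the width, so the image is 4975.00 × 2487.50.
The 5:4 canvas is height-limited in 1005×603, giving 753.75 × 603.00; scale factor 0.1515.
So the image's height is 2487.50 × 0.1515 ≈ 376.88.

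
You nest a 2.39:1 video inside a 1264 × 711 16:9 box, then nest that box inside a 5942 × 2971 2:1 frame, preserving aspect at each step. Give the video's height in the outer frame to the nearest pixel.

First fit — 2.39:1 into 1264×711 spans the width: 1264.00 × 528.87.
16:9 in 5942×2971: fills the height, so the intermediate becomes 5281.78 × 2971.00 — a scale of ×4.1786.
So the video's height is 528.87 × 4.1786 ≈ 2209.95.

2210 px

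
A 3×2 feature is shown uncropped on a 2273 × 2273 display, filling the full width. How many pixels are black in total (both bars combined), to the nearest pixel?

The feature is 2273 × 2/3 ≈ 1515.3333 px tall.
Leftover height: 2273 − 1515.3333 = 757.6667 px.
Bar area = 757.6667 × 2273 ≈ 1722176 px.

1722176 pixels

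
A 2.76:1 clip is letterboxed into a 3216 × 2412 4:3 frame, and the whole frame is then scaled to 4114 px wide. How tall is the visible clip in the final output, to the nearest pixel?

1491 px

Fitted into 3216×2412, the clip spans the width; its height is 3216 / 2.760 ≈ 1165.22 px.
Resizing to 4114 px wide multiplies everything by 1.2792: 1165.22 → 1490.58 px.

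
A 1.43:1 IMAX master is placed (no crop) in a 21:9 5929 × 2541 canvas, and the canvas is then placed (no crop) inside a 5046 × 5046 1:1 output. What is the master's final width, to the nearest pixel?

Inside the 5929×2541 canvas the master is height-limited at 3633.63 × 2541.00.
21:9 in 5046×5046: fills the width, so the intermediate becomes 5046.00 × 2162.57 — a scale of ×0.8511.
Applying the same ×0.8511: 3633.63 → 3092.48.

3092 px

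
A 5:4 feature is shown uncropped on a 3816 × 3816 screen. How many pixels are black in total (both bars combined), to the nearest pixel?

2912371 pixels

5:4 is wider than square, so it spans the full width.
The feature is 3816 × 4/5 ≈ 3052.8000 px tall.
3816 − 3052.8000 = 763.2000 px of bars.
Bar area = 763.2000 × 3816 ≈ 2912371 px.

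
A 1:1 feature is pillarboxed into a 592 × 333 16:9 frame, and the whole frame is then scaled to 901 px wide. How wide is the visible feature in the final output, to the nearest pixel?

507 px

At 592×333 the feature is height-limited, so width = 333 × 1/1 ≈ 333.00 px.
The frame scales by 901/592 = 1.5220; 333.00 × 1.5220 ≈ 506.81 px.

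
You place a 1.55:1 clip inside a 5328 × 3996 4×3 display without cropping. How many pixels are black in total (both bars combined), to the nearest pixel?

2976118 pixels

1.55:1 is wider than 4×3, so it spans the full width.
That makes the image 3437.4194 px tall (5328 / 1.550).
Leftover height: 3996 − 3437.4194 = 558.5806 px.
Bar area = 558.5806 × 5328 ≈ 2976118 px.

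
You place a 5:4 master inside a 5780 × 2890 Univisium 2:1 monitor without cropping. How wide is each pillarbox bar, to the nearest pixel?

1084 px

5:4 (1.250) < Univisium 2:1 (2.000), so the master fills the height.
That makes the image 3612.50 px wide (2890 × 5/4).
5780 − 3612.50 = 2167.50 px of bars (1083.75 each).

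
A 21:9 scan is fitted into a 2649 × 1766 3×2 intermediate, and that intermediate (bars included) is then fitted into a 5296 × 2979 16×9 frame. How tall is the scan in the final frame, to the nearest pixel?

1915 px

Inside the 2649×1766 canvas the scan is width-limited at 2649.00 × 1135.29.
The 3×2 canvas is height-limited in 5296×2979, giving 4468.50 × 2979.00; scale factor 1.6869.
The scan scales with it: height 1135.29 × 1.6869 ≈ 1915.07.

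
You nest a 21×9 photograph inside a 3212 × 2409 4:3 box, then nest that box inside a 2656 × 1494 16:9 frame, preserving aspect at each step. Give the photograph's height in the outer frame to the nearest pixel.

21×9 in 3212×2409: fills the width, so the photograph is 3212.00 × 1376.57.
4:3 in 2656×1494: fills the height, so the intermediate becomes 1992.00 × 1494.00 — a scale of ×0.6202.
So the photograph's height is 1376.57 × 0.6202 ≈ 853.71.

854 px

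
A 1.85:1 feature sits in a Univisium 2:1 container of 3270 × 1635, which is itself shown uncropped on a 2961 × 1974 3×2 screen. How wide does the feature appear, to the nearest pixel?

2739 px

Inside the 3270×1635 canvas the feature is height-limited at 3024.75 × 1635.00.
Second fit — the Univisium 2:1 canvas into 2961×1974 spans the width: 2961.00 × 1480.50 (×0.9055 from 3270×1635).
Applying the same ×0.9055: 3024.75 → 2738.93.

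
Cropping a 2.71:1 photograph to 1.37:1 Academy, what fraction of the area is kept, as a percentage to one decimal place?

Going from 2.71:1 to 1.37:1 Academy means cutting width while keeping height.
(1.370)/(2.710) ≈ 0.506 of the area survives.

50.6%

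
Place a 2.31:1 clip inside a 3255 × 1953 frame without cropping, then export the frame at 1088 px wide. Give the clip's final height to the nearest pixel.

471 px

Fitted into 3255×1953, the clip spans the width; its height is 3255 / 2.310 ≈ 1409.09 px.
Scaling 3255 → 1088 is ×0.3343, so the height becomes 1409.09 × 0.3343 ≈ 471.00 px.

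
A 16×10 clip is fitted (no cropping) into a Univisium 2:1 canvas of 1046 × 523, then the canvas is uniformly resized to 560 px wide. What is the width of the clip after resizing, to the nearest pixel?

448 px

At 1046×523 the clip is height-limited, so width = 523 × 16/10 ≈ 836.80 px.
The frame scales by 560/1046 = 0.5354; 836.80 × 0.5354 ≈ 448.00 px.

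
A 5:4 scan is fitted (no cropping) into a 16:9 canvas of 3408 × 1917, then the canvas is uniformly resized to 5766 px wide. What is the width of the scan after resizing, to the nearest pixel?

4054 px

In the 3408×1917 frame the scan fills the height: width = 1917 × 5/4 ≈ 2396.25 px.
The frame scales by 5766/3408 = 1.6919; 2396.25 × 1.6919 ≈ 4054.22 px.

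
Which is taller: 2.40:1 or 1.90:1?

1.90:1

2.4 and 1.9; 2.4 > 1.9. The smaller width-to-height ratio is the taller frame.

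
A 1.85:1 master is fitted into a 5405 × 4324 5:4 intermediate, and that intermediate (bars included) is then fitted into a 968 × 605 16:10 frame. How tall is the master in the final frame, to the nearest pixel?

409 px

First fit — 1.85:1 into 5405×4324 spans the width: 5405.00 × 2921.62.
The 5:4 canvas is height-limited in 968×605, giving 756.25 × 605.00; scale factor 0.1399.
Applying the same ×0.1399: 2921.62 → 408.78.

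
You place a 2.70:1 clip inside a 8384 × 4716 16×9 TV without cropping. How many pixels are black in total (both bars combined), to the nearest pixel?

13505071 pixels

2.70:1 is wider than 16×9, so it spans the full width.
Content height = 8384 / 2.700 ≈ 3105.1852 px.
Leftover height: 4716 − 3105.1852 = 1610.8148 px.
Bar area = 1610.8148 × 8384 ≈ 13505071 px.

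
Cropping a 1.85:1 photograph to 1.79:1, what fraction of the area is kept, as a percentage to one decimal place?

The height stays; only width is cut (since 1.79:1 is narrower than 1.85:1).
Area ratio = (1.790)/(1.850) = 96.76% retained.

96.8%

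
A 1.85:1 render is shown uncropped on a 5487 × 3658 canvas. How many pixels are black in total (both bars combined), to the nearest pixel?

3797301 pixels

1.85:1 (1.850) > 3×2 (1.500), so the render fills the width.
The render is 5487 / 1.850 ≈ 2965.9459 px tall.
Leftover height: 3658 − 2965.9459 = 692.0541 px.
Bar area = 692.0541 × 5487 ≈ 3797301 px.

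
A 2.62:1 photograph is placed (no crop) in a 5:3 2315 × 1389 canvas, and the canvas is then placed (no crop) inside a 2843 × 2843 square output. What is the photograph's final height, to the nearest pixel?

2.62:1 in 2315×1389: fills the width, so the photograph is 2315.00 × 883.59.
The 5:3 canvas is width-limited in 2843×2843, giving 2843.00 × 1705.80; scale factor 1.2281.
Applying the same ×1.2281: 883.59 → 1085.11.

1085 px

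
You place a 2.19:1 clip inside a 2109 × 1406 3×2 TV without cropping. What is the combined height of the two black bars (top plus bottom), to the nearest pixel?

Since 2.190 > 1.500, the clip is width-limited.
The clip is 2109 / 2.190 ≈ 963.01 px tall.
1406 − 963.01 = 442.99 px of bars.

443 px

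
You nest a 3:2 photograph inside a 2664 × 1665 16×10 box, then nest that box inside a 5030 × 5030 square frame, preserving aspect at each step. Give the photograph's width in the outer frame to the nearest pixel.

Inside the 2664×1665 canvas the photograph is height-limited at 2497.50 × 1665.00.
16×10 in 5030×5030: fills the width, so the intermediate becomes 5030.00 × 3143.75 — a scale of ×1.8881.
So the photograph's width is 2497.50 × 1.8881 ≈ 4715.62.

4716 px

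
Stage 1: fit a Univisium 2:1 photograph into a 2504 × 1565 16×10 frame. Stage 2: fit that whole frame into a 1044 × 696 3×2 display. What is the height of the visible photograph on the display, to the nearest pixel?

522 px

Univisium 2:1 in 2504×1565: fills the width, so the photograph is 2504.00 × 1252.00.
Second fit — the 16×10 canvas into 1044×696 spans the width: 1044.00 × 652.50 (×0.4169 from 2504×1565).
So the photograph's height is 1252.00 × 0.4169 ≈ 522.00.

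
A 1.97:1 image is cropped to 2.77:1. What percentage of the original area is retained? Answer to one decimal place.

71.1%

2.77:1 is wider than 1.97:1, so the crop keeps the full width and trims the height.
Area ratio = (1.970)/(2.770) = 71.12% retained.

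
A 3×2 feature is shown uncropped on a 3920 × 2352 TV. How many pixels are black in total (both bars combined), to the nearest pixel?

3×2 is narrower than 5:3, so it spans the full height.
Content width = 2352 × 3/2 ≈ 3528.0000 px.
3920 − 3528.0000 = 392.0000 px of bars.
Bar area = 392.0000 × 2352 ≈ 921984 px.

921984 pixels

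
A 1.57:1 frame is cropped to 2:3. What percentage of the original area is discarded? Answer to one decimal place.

57.5%

Going from 1.57:1 to 2:3 means cutting width while keeping height.
(0.667)/(1.570) ≈ 0.425 of the area survives, leaving 57.54% discarded.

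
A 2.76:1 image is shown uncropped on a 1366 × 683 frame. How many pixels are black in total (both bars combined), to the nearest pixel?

256907 pixels

Since 2.760 > 2.000, the image is width-limited.
The image is 1366 / 2.760 ≈ 494.9275 px tall.
Black = 683 − 494.9275 = 188.0725 px.
Across the 1366-px span: 188.0725 × 1366 ≈ 256907 px.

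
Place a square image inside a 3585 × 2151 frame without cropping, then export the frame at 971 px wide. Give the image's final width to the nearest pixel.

583 px

At 3585×2151 the image is height-limited, so width = 2151 × 1/1 ≈ 2151.00 px.
Scaling 3585 → 971 is ×0.2709, so the width becomes 2151.00 × 0.2709 ≈ 582.60 px.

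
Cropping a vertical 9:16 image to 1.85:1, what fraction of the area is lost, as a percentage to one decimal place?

69.6%

Going from vertical 9:16 to 1.85:1 means cutting height while keeping width.
Area ratio = (0.562)/(1.850) = 30.41%; the remaining 69.59% is cropped out.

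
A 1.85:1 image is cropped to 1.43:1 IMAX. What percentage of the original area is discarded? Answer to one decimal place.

22.7%

Going from 1.85:1 to 1.43:1 IMAX means cutting width while keeping height.
Fraction kept = (1.430)/(1.850) ≈ 77.30%, so 22.70% is lost.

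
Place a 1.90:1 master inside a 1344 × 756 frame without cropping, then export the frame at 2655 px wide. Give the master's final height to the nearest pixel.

1397 px

In the 1344×756 frame the master fills the width: height = 1344 / 1.900 ≈ 707.37 px.
Scaling 1344 → 2655 is ×1.9754, so the height becomes 707.37 × 1.9754 ≈ 1397.37 px.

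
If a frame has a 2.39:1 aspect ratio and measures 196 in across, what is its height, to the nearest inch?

At 2.39:1, 196 / 2.390 ≈ 82.01.

82 in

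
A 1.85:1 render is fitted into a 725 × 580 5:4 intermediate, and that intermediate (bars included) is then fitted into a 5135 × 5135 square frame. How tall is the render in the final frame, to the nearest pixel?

First fit — 1.85:1 into 725×580 spans the width: 725.00 × 391.89.
The 5:4 canvas is width-limited in 5135×5135, giving 5135.00 × 4108.00; scale factor 7.0828.
The render scales with it: height 391.89 × 7.0828 ≈ 2775.68.

2776 px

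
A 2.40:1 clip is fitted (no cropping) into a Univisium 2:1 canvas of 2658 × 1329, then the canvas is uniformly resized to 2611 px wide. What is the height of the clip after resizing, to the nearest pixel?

1088 px

At 2658×1329 the clip is width-limited, so height = 2658 / 2.400 ≈ 1107.50 px.
The frame scales by 2611/2658 = 0.9823; 1107.50 × 0.9823 ≈ 1087.92 px.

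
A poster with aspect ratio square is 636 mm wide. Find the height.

636 mm

Height = 636·1/1 = 636.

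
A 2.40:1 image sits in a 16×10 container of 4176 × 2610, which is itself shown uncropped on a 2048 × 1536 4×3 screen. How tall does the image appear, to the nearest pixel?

853 px

First fit — 2.40:1 into 4176×2610 spans the width: 4176.00 × 1740.00.
16×10 in 2048×1536: fills the width, so the intermediate becomes 2048.00 × 1280.00 — a scale of ×0.4904.
So the image's height is 1740.00 × 0.4904 ≈ 853.33.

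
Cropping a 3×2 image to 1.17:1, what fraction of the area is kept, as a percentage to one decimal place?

78.0%

The height stays; only width is cut (since 1.17:1 is narrower than 3×2).
Fraction kept = (1.170)/(1.500) ≈ 78.00%.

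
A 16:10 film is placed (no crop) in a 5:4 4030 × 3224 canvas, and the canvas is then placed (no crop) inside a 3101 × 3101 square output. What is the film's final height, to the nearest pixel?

1938 px

16:10 in 4030×3224: fills the width, so the film is 4030.00 × 2518.75.
5:4 in 3101×3101: fills the width, so the intermediate becomes 3101.00 × 2480.80 — a scale of ×0.7695.
The film scales with it: height 2518.75 × 0.7695 ≈ 1938.12.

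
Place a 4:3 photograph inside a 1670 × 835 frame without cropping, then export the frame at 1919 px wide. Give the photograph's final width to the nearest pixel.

Fitted into 1670×835, the photograph spans the height; its width is 835 × 4/3 ≈ 1113.33 px.
Scaling 1670 → 1919 is ×1.1491, so the width becomes 1113.33 × 1.1491 ≈ 1279.33 px.

1279 px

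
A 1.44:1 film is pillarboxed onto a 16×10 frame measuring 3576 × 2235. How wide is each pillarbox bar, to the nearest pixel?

179 px

1.44:1 is narrower than 16×10, so it spans the full height.
The film is 2235 × 1.440 ≈ 3218.40 px wide.
Leftover width: 3576 − 3218.40 = 357.60 px → 178.80 each side.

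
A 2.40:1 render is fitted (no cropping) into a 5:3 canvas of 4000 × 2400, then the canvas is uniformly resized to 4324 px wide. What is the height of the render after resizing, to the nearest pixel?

1802 px

At 4000×2400 the render is width-limited, so height = 4000 / 2.400 ≈ 1666.67 px.
Scaling 4000 → 4324 is ×1.0810, so the height becomes 1666.67 × 1.0810 ≈ 1801.67 px.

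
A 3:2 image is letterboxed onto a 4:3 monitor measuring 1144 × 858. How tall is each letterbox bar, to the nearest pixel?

3:2 (1.500) > 4:3 (1.333), so the image fills the width.
That makes the image 762.67 px tall (1144 × 2/3).
Black = 858 − 762.67 = 95.33 px, or 47.67 per bar.

48 px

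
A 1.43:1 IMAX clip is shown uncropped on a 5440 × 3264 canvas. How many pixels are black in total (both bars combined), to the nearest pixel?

2521375 pixels

1.43:1 IMAX (1.430) < 5:3 (1.667), so the clip fills the height.
The clip is 3264 × 1.430 ≈ 4667.5200 px wide.
Black = 5440 − 4667.5200 = 772.4800 px.
Across the 3264-px span: 772.4800 × 3264 ≈ 2521375 px.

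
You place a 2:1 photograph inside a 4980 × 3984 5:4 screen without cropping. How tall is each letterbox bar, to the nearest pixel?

747 px

Since 2.000 > 1.250, the photograph is width-limited.
Content height = 4980 × 1/2 ≈ 2490.00 px.
Leftover height: 3984 − 2490.00 = 1494.00 px → 747.00 each side.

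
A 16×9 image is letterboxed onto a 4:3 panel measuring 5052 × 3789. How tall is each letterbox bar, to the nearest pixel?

16×9 (1.778) > 4:3 (1.333), so the image fills the width.
The image is 5052 × 9/16 ≈ 2841.75 px tall.
3789 − 2841.75 = 947.25 px of bars (473.62 each).

474 px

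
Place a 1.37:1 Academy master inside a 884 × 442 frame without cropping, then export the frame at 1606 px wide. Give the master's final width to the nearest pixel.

At 884×442 the master is height-limited, so width = 442 × 1.370 ≈ 605.54 px.
Resizing to 1606 px wide multiplies everything by 1.8167: 605.54 → 1100.11 px.

1100 px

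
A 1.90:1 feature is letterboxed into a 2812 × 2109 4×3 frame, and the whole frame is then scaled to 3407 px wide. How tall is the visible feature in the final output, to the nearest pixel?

At 2812×2109 the feature is width-limited, so height = 2812 / 1.900 ≈ 1480.00 px.
Resizing to 3407 px wide multiplies everything by 1.2116: 1480.00 → 1793.16 px.

1793 px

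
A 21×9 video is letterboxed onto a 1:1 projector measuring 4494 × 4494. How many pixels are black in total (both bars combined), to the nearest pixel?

11540592 pixels

21×9 (2.333) > 1:1 (1.000), so the video fills the width.
The video is 4494 × 9/21 ≈ 1926.0000 px tall.
4494 − 1926.0000 = 2568.0000 px of bars.
Bar area = 2568.0000 × 4494 ≈ 11540592 px.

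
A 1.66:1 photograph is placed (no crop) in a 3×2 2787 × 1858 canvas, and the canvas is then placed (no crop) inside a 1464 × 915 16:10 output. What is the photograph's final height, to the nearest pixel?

First fit — 1.66:1 into 2787×1858 spans the width: 2787.00 × 1678.92.
3×2 in 1464×915: fills the height, so the intermediate becomes 1372.50 × 915.00 — a scale of ×0.4925.
Applying the same ×0.4925: 1678.92 → 826.81.

827 px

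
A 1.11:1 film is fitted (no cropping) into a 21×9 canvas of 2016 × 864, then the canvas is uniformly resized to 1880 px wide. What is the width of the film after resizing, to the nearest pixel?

894 px

In the 2016×864 frame the film fills the height: width = 864 × 1.110 ≈ 959.04 px.
Scaling 2016 → 1880 is ×0.9325, so the width becomes 959.04 × 0.9325 ≈ 894.34 px.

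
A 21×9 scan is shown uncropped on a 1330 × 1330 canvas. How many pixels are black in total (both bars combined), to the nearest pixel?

1010800 pixels

21×9 (2.333) > 1:1 (1.000), so the scan fills the width.
Content height = 1330 × 9/21 ≈ 570.0000 px.
Leftover height: 1330 − 570.0000 = 760.0000 px.
Across the 1330-px span: 760.0000 × 1330 ≈ 1010800 px.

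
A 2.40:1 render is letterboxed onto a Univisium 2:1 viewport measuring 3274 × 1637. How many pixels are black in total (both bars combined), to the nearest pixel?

893256 pixels

2.40:1 is wider than Univisium 2:1, so it spans the full width.
Content height = 3274 / 2.400 ≈ 1364.1667 px.
1637 − 1364.1667 = 272.8333 px of bars.
That's 272.8333 × 3274 ≈ 893256 black pixels.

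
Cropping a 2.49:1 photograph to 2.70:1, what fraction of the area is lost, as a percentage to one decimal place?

7.8%

Going from 2.49:1 to 2.70:1 means cutting height while keeping width.
Area ratio = (2.490)/(2.700) = 92.22%; the remaining 7.78% is cropped out.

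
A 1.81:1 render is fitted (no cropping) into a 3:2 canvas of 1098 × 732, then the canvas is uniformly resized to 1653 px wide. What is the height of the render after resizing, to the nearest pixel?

At 1098×732 the render is width-limited, so height = 1098 / 1.810 ≈ 606.63 px.
The frame scales by 1653/1098 = 1.5055; 606.63 × 1.5055 ≈ 913.26 px.

913 px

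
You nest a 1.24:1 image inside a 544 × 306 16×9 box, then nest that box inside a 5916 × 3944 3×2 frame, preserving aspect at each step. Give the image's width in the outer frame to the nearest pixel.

1.24:1 in 544×306: fills the height, so the image is 379.44 × 306.00.
The 16×9 canvas is width-limited in 5916×3944, giving 5916.00 × 3327.75; scale factor 10.8750.
The image scales with it: width 379.44 × 10.8750 ≈ 4126.41.

4126 px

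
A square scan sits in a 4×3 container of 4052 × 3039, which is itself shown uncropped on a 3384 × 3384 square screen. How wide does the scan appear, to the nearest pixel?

2538 px

square in 4052×3039: fills the height, so the scan is 3039.00 × 3039.00.
The 4×3 canvas is width-limited in 3384×3384, giving 3384.00 × 2538.00; scale factor 0.8351.
So the scan's width is 3039.00 × 0.8351 ≈ 2538.00.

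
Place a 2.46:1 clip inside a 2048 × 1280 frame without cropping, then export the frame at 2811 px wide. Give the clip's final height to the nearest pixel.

Fitted into 2048×1280, the clip spans the width; its height is 2048 / 2.460 ≈ 832.52 px.
Scaling 2048 → 2811 is ×1.3726, so the height becomes 832.52 × 1.3726 ≈ 1142.68 px.

1143 px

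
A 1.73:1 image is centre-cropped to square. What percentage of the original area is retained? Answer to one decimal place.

57.8%

The height stays; only width is cut (since square is narrower than 1.73:1).
Area ratio = (1.000)/(1.730) = 57.80% retained.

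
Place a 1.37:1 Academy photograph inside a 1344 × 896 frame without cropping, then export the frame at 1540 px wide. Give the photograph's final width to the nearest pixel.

1407 px

Fitted into 1344×896, the photograph spans the height; its width is 896 × 1.370 ≈ 1227.52 px.
Scaling 1344 → 1540 is ×1.1458, so the width becomes 1227.52 × 1.1458 ≈ 1406.53 px.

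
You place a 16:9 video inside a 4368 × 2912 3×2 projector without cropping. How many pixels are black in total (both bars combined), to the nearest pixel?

1987440 pixels

16:9 (1.778) > 3×2 (1.500), so the video fills the width.
The video is 4368 × 9/16 ≈ 2457.0000 px tall.
Black = 2912 − 2457.0000 = 455.0000 px.
That's 455.0000 × 4368 ≈ 1987440 black pixels.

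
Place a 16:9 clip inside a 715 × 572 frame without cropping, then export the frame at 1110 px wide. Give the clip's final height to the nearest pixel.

624 px

At 715×572 the clip is width-limited, so height = 715 × 9/16 ≈ 402.19 px.
The frame scales by 1110/715 = 1.5524; 402.19 × 1.5524 ≈ 624.38 px.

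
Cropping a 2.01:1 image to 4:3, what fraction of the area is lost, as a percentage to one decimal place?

4:3 is narrower than 2.01:1, so the crop keeps the full height and trims the width.
Area ratio = (1.333)/(2.010) = 66.33%; the remaining 33.67% is cropped out.

33.7%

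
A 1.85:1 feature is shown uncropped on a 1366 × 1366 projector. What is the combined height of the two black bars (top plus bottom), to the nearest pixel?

1.85:1 is wider than 1:1, so it spans the full width.
That makes the image 738.38 px tall (1366 / 1.850).
1366 − 738.38 = 627.62 px of bars.

628 px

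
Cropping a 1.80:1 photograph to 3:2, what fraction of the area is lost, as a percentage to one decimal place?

Going from 1.80:1 to 3:2 means cutting width while keeping height.
(1.500)/(1.800) ≈ 0.833 of the area survives, leaving 16.67% discarded.

16.7%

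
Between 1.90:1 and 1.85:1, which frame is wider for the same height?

1.90:1

1.9 and 1.85; 1.9 > 1.85.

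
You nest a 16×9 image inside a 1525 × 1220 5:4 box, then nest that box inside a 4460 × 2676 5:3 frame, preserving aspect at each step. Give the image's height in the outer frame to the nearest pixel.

Inside the 1525×1220 canvas the image is width-limited at 1525.00 × 857.81.
5:4 in 4460×2676: fills the height, so the intermediate becomes 3345.00 × 2676.00 — a scale of ×2.1934.
Applying the same ×2.1934: 857.81 → 1881.56.

1882 px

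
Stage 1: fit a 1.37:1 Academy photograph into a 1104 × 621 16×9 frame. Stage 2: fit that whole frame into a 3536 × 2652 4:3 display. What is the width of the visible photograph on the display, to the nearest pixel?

1.37:1 Academy in 1104×621: fills the height, so the photograph is 850.77 × 621.00.
The 16×9 canvas is width-limited in 3536×2652, giving 3536.00 × 1989.00; scale factor 3.2029.
So the photograph's width is 850.77 × 3.2029 ≈ 2724.93.

2725 px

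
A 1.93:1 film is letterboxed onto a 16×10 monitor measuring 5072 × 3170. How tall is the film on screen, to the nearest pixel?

Since 1.930 > 1.600, the film is width-limited.
That makes the image 2627.98 px tall (5072 / 1.930).

2628 px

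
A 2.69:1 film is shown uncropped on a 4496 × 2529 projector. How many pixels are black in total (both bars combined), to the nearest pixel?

Since 2.690 > 1.778, the film is width-limited.
Content height = 4496 / 2.690 ≈ 1671.3755 px.
2529 − 1671.3755 = 857.6245 px of bars.
Across the 4496-px span: 857.6245 × 4496 ≈ 3855880 px.

3855880 pixels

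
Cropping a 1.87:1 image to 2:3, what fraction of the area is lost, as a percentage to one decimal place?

The height stays; only width is cut (since 2:3 is narrower than 1.87:1).
Fraction kept = (0.667)/(1.870) ≈ 35.65%, so 64.35% is lost.

64.3%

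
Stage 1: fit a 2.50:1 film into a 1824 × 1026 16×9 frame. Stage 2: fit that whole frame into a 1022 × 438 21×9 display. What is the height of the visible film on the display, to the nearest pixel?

First fit — 2.50:1 into 1824×1026 spans the width: 1824.00 × 729.60.
Second fit — the 16×9 canvas into 1022×438 spans the height: 778.67 × 438.00 (×0.4269 from 1824×1026).
So the film's height is 729.60 × 0.4269 ≈ 311.47.

311 px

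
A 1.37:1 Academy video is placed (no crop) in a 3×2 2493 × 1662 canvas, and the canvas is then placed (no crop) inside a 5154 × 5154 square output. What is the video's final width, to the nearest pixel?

4707 px

First fit — 1.37:1 Academy into 2493×1662 spans the height: 2276.94 × 1662.00.
Second fit — the 3×2 canvas into 5154×5154 spans the width: 5154.00 × 3436.00 (×2.0674 from 2493×1662).
So the video's width is 2276.94 × 2.0674 ≈ 4707.32.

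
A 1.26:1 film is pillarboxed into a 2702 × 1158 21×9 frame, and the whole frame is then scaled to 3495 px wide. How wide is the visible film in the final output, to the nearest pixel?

At 2702×1158 the film is height-limited, so width = 1158 × 1.260 ≈ 1459.08 px.
The frame scales by 3495/2702 = 1.2935; 1459.08 × 1.2935 ≈ 1887.30 px.

1887 px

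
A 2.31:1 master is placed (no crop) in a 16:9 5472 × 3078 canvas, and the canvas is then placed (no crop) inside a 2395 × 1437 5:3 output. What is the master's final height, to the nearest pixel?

1037 px

2.31:1 in 5472×3078: fills the width, so the master is 5472.00 × 2368.83.
The 16:9 canvas is width-limited in 2395×1437, giving 2395.00 × 1347.19; scale factor 0.4377.
So the master's height is 2368.83 × 0.4377 ≈ 1036.80.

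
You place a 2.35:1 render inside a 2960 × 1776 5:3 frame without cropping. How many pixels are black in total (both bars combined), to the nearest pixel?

Since 2.350 > 1.667, the render is width-limited.
That makes the image 1259.5745 px tall (2960 / 2.350).
Black = 1776 − 1259.5745 = 516.4255 px.
Bar area = 516.4255 × 2960 ≈ 1528620 px.

1528620 pixels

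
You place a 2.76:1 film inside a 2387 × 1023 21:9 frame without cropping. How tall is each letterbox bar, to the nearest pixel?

2.76:1 is wider than 21:9, so it spans the full width.
That makes the image 864.86 px tall (2387 / 2.760).
Leftover height: 1023 − 864.86 = 158.14 px → 79.07 each side.

79 px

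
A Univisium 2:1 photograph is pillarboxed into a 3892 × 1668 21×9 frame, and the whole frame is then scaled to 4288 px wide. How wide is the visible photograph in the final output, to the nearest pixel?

In the 3892×1668 frame the photograph fills the height: width = 1668 × 2/1 ≈ 3336.00 px.
Resizing to 4288 px wide multiplies everything by 1.1017: 3336.00 → 3675.43 px.

3675 px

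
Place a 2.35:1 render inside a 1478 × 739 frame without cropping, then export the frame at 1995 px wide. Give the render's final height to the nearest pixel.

849 px

In the 1478×739 frame the render fills the width: height = 1478 / 2.350 ≈ 628.94 px.
Resizing to 1995 px wide multiplies everything by 1.3498: 628.94 → 848.94 px.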